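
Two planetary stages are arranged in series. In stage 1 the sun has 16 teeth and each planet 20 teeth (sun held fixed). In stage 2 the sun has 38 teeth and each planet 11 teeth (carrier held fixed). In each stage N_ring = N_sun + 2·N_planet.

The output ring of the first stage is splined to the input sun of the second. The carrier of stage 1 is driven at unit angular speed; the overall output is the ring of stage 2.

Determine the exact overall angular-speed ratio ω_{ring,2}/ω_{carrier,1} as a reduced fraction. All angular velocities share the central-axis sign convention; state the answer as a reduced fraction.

-57/70

Stage 1: N_ring = 16 + 2·20 = 56
Stage 1: 16(ω_s−ω_c) = −56(ω_r−ω_c),  ω_s=0, ω_c=1
Stage 1: ω_r = 1 − (16/56)(0−1) = 9/7
  ⇒ ω_r¹/ω_c¹ = 9/7
Stage 2: N_ring = 38 + 2·11 = 60
Stage 2: 38(ω_s−ω_c) = −60(ω_r−ω_c),  ω_c=0, ω_s=1
Stage 2: ω_r = 0 − (38/60)(1−0) = -19/30
  ⇒ ω_r²/ω_s² = -19/30
Coupling ω_s² = ω_r¹ ⇒ overall = 9/7 × -19/30 = -57/70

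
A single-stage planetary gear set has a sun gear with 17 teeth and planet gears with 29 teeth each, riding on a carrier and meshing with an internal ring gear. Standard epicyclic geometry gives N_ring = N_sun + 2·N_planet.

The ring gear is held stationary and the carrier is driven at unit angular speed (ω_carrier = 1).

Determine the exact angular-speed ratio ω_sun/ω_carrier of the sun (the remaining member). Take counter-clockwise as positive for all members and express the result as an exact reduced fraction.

N_ring = 17 + 2·29 = 75
17(ω_s−ω_c) = −75(ω_r−ω_c),  ω_r=0, ω_c=1
ω_s = 1 − (75/17)(0−1) = 92/17
ω_s/ω_c = 92/17

92/17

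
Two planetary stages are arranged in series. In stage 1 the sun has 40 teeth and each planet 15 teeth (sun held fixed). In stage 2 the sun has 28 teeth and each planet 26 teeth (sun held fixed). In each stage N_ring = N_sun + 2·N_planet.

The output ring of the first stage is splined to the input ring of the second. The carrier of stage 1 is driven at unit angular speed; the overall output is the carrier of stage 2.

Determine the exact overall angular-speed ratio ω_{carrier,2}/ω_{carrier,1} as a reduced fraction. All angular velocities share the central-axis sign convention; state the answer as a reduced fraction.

220/189

Stage 1: N_ring = 40 + 2·15 = 70
Stage 1: 40(ω_s−ω_c) = −70(ω_r−ω_c),  ω_s=0, ω_c=1
Stage 1: ω_r = 1 − (40/70)(0−1) = 11/7
  ⇒ ω_r¹/ω_c¹ = 11/7
Stage 2: N_ring = 28 + 2·26 = 80
Stage 2: 28(ω_s−ω_c) = −80(ω_r−ω_c),  ω_s=0, ω_r=1
Stage 2: 28(0−ω_c) = −80(1−ω_c)  ⇒  108ω_c = 80  ⇒  ω_c = 20/27
  ⇒ ω_c²/ω_r² = 20/27
Coupling ω_r² = ω_r¹ ⇒ overall = 11/7 × 20/27 = 220/189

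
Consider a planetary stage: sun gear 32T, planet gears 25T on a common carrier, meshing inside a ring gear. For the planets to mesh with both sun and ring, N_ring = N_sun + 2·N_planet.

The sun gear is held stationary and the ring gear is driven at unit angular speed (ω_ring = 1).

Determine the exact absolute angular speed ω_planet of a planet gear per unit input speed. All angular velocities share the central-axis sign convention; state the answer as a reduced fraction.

41/25

N_ring = 32 + 2·25 = 82
32(ω_s−ω_c) = −82(ω_r−ω_c),  ω_s=0, ω_r=1
32(0−ω_c) = −82(1−ω_c)  ⇒  114ω_c = 82  ⇒  ω_c = 41/57
sun–planet: 32·(0−41/57) = −25·(ω_p−ω_c)  ⇒  ω_p−ω_c = −(32/25)·(-41/57) = 1312/1425
ω_p = 41/57 + 1312/1425 = 41/25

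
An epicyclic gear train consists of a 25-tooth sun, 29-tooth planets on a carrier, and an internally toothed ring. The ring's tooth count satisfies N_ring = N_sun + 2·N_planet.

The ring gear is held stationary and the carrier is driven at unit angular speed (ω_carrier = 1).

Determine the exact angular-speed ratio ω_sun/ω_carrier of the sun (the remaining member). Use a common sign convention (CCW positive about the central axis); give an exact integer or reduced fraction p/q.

108/25

N_ring = 25 + 2·29 = 83
25(ω_s−ω_c) = −83(ω_r−ω_c),  ω_r=0, ω_c=1
ω_s = 1 − (83/25)(0−1) = 108/25
ω_s/ω_c = 108/25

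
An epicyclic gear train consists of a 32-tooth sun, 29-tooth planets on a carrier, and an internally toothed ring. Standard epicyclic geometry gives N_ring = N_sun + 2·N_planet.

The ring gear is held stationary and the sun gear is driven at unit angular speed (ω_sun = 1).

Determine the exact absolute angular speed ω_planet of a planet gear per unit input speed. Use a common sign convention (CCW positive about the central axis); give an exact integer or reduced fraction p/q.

-16/29

N_ring = 32 + 2·29 = 90
32(ω_s−ω_c) = −90(ω_r−ω_c),  ω_r=0, ω_s=1
32(1−ω_c) = −90(0−ω_c)  ⇒  122ω_c = 32  ⇒  ω_c = 16/61
sun–planet: 32·(1−16/61) = −29·(ω_p−ω_c)  ⇒  ω_p−ω_c = −(32/29)·(45/61) = -1440/1769
ω_p = 16/61 − 1440/1769 = -16/29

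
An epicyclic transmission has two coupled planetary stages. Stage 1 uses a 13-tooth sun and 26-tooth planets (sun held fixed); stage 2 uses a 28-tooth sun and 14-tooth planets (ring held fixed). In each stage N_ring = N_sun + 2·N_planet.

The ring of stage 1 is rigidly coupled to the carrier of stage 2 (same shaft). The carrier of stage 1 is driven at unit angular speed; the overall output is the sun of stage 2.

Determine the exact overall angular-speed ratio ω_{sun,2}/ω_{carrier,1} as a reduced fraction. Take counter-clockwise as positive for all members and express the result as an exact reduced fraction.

18/5

Stage 1: N_ring = 13 + 2·26 = 65
Stage 1: 13(ω_s−ω_c) = −65(ω_r−ω_c),  ω_s=0, ω_c=1
Stage 1: ω_r = 1 − (13/65)(0−1) = 6/5
  ⇒ ω_r¹/ω_c¹ = 6/5
Stage 2: N_ring = 28 + 2·14 = 56
Stage 2: 28(ω_s−ω_c) = −56(ω_r−ω_c),  ω_r=0, ω_c=1
Stage 2: ω_s = 1 − (56/28)(0−1) = 3
  ⇒ ω_s²/ω_c² = 3
Coupling ω_c² = ω_r¹ ⇒ overall = 6/5 × 3 = 18/5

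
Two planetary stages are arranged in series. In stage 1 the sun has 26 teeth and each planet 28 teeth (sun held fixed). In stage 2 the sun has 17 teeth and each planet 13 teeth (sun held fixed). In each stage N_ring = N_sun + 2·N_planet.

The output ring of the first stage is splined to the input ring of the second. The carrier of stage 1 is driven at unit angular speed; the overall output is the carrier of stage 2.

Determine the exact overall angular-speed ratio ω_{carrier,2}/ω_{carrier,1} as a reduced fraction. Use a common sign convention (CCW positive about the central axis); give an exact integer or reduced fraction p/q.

387/410

Stage 1: N_ring = 26 + 2·28 = 82
Stage 1: 26(ω_s−ω_c) = −82(ω_r−ω_c),  ω_s=0, ω_c=1
Stage 1: ω_r = 1 − (26/82)(0−1) = 54/41
  ⇒ ω_r¹/ω_c¹ = 54/41
Stage 2: N_ring = 17 + 2·13 = 43
Stage 2: 17(ω_s−ω_c) = −43(ω_r−ω_c),  ω_s=0, ω_r=1
Stage 2: 17(0−ω_c) = −43(1−ω_c)  ⇒  60ω_c = 43  ⇒  ω_c = 43/60
  ⇒ ω_c²/ω_r² = 43/60
Coupling ω_r² = ω_r¹ ⇒ overall = 54/41 × 43/60 = 387/410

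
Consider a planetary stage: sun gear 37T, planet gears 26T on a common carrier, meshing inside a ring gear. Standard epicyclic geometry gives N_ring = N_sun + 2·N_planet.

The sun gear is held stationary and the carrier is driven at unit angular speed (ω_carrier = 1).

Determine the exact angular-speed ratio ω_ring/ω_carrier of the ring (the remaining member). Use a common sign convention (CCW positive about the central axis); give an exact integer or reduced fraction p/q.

126/89

N_ring = 37 + 2·26 = 89
37(ω_s−ω_c) = −89(ω_r−ω_c),  ω_s=0, ω_c=1
ω_r = 1 − (37/89)(0−1) = 126/89
ω_r/ω_c = 126/89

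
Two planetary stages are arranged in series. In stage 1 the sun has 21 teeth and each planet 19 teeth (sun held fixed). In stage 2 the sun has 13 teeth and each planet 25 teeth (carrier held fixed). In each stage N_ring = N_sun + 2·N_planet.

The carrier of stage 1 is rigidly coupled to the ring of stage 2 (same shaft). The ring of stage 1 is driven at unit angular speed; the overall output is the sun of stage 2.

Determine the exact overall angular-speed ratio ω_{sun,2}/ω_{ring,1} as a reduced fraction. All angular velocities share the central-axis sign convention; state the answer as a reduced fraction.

Stage 1: N_ring = 21 + 2·19 = 59
Stage 1: 21(ω_s−ω_c) = −59(ω_r−ω_c),  ω_s=0, ω_r=1
Stage 1: 21(0−ω_c) = −59(1−ω_c)  ⇒  80ω_c = 59  ⇒  ω_c = 59/80
  ⇒ ω_c¹/ω_r¹ = 59/80
Stage 2: N_ring = 13 + 2·25 = 63
Stage 2: 13(ω_s−ω_c) = −63(ω_r−ω_c),  ω_c=0, ω_r=1
Stage 2: ω_s = 0 − (63/13)(1−0) = -63/13
  ⇒ ω_s²/ω_r² = -63/13
Coupling ω_r² = ω_c¹ ⇒ overall = 59/80 × -63/13 = -3717/1040

-3717/1040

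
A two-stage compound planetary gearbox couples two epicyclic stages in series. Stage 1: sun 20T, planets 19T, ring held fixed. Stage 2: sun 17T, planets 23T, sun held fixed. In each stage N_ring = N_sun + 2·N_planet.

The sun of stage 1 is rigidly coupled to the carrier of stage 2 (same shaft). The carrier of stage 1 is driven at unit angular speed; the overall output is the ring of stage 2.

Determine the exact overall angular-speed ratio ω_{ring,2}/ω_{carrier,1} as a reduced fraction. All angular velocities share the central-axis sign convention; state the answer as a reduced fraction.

Stage 1: N_ring = 20 + 2·19 = 58
Stage 1: 20(ω_s−ω_c) = −58(ω_r−ω_c),  ω_r=0, ω_c=1
Stage 1: ω_s = 1 − (58/20)(0−1) = 39/10
  ⇒ ω_s¹/ω_c¹ = 39/10
Stage 2: N_ring = 17 + 2·23 = 63
Stage 2: 17(ω_s−ω_c) = −63(ω_r−ω_c),  ω_s=0, ω_c=1
Stage 2: ω_r = 1 − (17/63)(0−1) = 80/63
  ⇒ ω_r²/ω_c² = 80/63
Coupling ω_c² = ω_s¹ ⇒ overall = 39/10 × 80/63 = 104/21

104/21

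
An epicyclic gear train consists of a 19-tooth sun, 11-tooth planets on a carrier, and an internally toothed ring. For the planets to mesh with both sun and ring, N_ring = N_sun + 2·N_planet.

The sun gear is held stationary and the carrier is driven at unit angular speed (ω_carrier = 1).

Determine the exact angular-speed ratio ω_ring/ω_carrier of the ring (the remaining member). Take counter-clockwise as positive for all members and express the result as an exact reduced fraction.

60/41

N_ring = 19 + 2·11 = 41
19(ω_s−ω_c) = −41(ω_r−ω_c),  ω_s=0, ω_c=1
ω_r = 1 − (19/41)(0−1) = 60/41
ω_r/ω_c = 60/41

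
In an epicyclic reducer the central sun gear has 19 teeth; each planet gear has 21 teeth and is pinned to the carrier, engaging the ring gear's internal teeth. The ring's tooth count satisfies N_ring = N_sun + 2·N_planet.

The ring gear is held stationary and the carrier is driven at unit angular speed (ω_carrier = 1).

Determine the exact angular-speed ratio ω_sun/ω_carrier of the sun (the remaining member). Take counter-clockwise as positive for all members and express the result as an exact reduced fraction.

N_ring = 19 + 2·21 = 61
19(ω_s−ω_c) = −61(ω_r−ω_c),  ω_r=0, ω_c=1
ω_s = 1 − (61/19)(0−1) = 80/19
ω_s/ω_c = 80/19

80/19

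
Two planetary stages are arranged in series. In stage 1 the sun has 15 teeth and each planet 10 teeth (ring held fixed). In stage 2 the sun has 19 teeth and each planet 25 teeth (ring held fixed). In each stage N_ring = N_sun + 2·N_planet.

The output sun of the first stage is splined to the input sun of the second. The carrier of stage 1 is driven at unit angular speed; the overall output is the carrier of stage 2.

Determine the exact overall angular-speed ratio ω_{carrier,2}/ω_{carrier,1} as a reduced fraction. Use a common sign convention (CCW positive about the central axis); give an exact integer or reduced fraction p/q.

95/132

Stage 1: N_ring = 15 + 2·10 = 35
Stage 1: 15(ω_s−ω_c) = −35(ω_r−ω_c),  ω_r=0, ω_c=1
Stage 1: ω_s = 1 − (35/15)(0−1) = 10/3
  ⇒ ω_s¹/ω_c¹ = 10/3
Stage 2: N_ring = 19 + 2·25 = 69
Stage 2: 19(ω_s−ω_c) = −69(ω_r−ω_c),  ω_r=0, ω_s=1
Stage 2: 19(1−ω_c) = −69(0−ω_c)  ⇒  88ω_c = 19  ⇒  ω_c = 19/88
  ⇒ ω_c²/ω_s² = 19/88
Coupling ω_s² = ω_s¹ ⇒ overall = 10/3 × 19/88 = 95/132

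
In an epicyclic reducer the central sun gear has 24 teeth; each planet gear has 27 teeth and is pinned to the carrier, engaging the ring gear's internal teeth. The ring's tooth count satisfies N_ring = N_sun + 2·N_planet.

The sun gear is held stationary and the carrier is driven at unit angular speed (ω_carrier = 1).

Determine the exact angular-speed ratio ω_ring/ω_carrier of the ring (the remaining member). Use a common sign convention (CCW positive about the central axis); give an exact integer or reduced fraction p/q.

17/13

N_ring = 24 + 2·27 = 78
24(ω_s−ω_c) = −78(ω_r−ω_c),  ω_s=0, ω_c=1
ω_r = 1 − (24/78)(0−1) = 17/13
ω_r/ω_c = 17/13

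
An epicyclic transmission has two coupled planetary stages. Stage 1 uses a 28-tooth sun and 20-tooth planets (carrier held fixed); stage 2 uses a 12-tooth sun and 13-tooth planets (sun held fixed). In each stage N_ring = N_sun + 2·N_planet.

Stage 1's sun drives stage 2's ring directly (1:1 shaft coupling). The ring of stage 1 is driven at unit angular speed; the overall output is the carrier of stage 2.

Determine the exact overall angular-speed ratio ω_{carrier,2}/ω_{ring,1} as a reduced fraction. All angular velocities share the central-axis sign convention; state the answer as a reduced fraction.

-323/175

Stage 1: N_ring = 28 + 2·20 = 68
Stage 1: 28(ω_s−ω_c) = −68(ω_r−ω_c),  ω_c=0, ω_r=1
Stage 1: ω_s = 0 − (68/28)(1−0) = -17/7
  ⇒ ω_s¹/ω_r¹ = -17/7
Stage 2: N_ring = 12 + 2·13 = 38
Stage 2: 12(ω_s−ω_c) = −38(ω_r−ω_c),  ω_s=0, ω_r=1
Stage 2: 12(0−ω_c) = −38(1−ω_c)  ⇒  50ω_c = 38  ⇒  ω_c = 19/25
  ⇒ ω_c²/ω_r² = 19/25
Coupling ω_r² = ω_s¹ ⇒ overall = -17/7 × 19/25 = -323/175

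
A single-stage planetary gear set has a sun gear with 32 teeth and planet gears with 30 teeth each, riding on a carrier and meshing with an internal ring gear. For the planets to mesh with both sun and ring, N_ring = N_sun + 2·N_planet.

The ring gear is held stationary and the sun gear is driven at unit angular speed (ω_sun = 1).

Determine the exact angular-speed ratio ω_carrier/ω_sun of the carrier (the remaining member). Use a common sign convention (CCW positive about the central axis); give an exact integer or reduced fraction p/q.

8/31

N_ring = 32 + 2·30 = 92
32(ω_s−ω_c) = −92(ω_r−ω_c),  ω_r=0, ω_s=1
32(1−ω_c) = −92(0−ω_c)  ⇒  124ω_c = 32  ⇒  ω_c = 8/31
ω_c/ω_s = 8/31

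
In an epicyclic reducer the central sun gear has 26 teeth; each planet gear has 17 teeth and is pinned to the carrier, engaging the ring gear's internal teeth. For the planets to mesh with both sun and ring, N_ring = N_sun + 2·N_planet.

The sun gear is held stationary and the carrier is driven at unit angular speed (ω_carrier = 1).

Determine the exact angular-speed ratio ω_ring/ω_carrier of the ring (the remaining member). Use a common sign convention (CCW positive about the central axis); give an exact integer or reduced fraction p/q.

N_ring = 26 + 2·17 = 60
26(ω_s−ω_c) = −60(ω_r−ω_c),  ω_s=0, ω_c=1
ω_r = 1 − (26/60)(0−1) = 43/30
ω_r/ω_c = 43/30

43/30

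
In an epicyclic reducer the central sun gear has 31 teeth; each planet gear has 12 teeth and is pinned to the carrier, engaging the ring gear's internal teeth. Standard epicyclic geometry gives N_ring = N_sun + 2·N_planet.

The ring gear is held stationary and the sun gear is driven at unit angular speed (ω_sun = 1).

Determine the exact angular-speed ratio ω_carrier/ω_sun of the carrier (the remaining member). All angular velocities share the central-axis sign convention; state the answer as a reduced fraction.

31/86

N_ring = 31 + 2·12 = 55
31(ω_s−ω_c) = −55(ω_r−ω_c),  ω_r=0, ω_s=1
31(1−ω_c) = −55(0−ω_c)  ⇒  86ω_c = 31  ⇒  ω_c = 31/86
ω_c/ω_s = 31/86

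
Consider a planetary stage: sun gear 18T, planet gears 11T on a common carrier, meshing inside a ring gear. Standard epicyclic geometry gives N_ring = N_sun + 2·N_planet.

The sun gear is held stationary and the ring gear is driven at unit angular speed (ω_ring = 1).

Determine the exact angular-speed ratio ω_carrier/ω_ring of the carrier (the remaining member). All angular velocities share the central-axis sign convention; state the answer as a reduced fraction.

N_ring = 18 + 2·11 = 40
18(ω_s−ω_c) = −40(ω_r−ω_c),  ω_s=0, ω_r=1
18(0−ω_c) = −40(1−ω_c)  ⇒  58ω_c = 40  ⇒  ω_c = 20/29
ω_c/ω_r = 20/29

20/29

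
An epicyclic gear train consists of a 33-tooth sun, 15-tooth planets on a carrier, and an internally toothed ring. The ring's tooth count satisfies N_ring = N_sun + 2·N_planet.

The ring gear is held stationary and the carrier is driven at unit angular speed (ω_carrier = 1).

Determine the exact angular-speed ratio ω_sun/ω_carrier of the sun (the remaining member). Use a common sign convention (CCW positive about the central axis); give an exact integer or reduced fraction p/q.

N_ring = 33 + 2·15 = 63
33(ω_s−ω_c) = −63(ω_r−ω_c),  ω_r=0, ω_c=1
ω_s = 1 − (63/33)(0−1) = 32/11
ω_s/ω_c = 32/11

32/11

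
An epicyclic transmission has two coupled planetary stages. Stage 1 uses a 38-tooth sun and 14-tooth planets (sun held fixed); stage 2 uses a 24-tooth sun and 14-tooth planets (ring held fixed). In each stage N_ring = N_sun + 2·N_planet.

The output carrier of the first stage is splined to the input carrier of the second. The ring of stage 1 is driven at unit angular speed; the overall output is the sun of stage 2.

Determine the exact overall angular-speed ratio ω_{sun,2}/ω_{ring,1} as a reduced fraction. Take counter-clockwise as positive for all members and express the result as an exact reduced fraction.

Stage 1: N_ring = 38 + 2·14 = 66
Stage 1: 38(ω_s−ω_c) = −66(ω_r−ω_c),  ω_s=0, ω_r=1
Stage 1: 38(0−ω_c) = −66(1−ω_c)  ⇒  104ω_c = 66  ⇒  ω_c = 33/52
  ⇒ ω_c¹/ω_r¹ = 33/52
Stage 2: N_ring = 24 + 2·14 = 52
Stage 2: 24(ω_s−ω_c) = −52(ω_r−ω_c),  ω_r=0, ω_c=1
Stage 2: ω_s = 1 − (52/24)(0−1) = 19/6
  ⇒ ω_s²/ω_c² = 19/6
Coupling ω_c² = ω_c¹ ⇒ overall = 33/52 × 19/6 = 209/104

209/104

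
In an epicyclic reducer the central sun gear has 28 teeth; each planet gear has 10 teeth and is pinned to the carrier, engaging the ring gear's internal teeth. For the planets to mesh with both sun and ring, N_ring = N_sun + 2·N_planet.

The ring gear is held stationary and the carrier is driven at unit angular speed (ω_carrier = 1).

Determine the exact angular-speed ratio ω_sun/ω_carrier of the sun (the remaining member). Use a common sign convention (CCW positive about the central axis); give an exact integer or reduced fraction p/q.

N_ring = 28 + 2·10 = 48
28(ω_s−ω_c) = −48(ω_r−ω_c),  ω_r=0, ω_c=1
ω_s = 1 − (48/28)(0−1) = 19/7
ω_s/ω_c = 19/7

19/7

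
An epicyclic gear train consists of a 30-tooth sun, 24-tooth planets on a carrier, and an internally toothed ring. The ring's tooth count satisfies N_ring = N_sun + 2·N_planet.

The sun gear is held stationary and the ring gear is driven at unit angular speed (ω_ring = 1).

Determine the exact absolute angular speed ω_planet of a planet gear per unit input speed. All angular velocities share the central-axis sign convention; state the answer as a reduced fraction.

N_ring = 30 + 2·24 = 78
30(ω_s−ω_c) = −78(ω_r−ω_c),  ω_s=0, ω_r=1
30(0−ω_c) = −78(1−ω_c)  ⇒  108ω_c = 78  ⇒  ω_c = 13/18
sun–planet: 30·(0−13/18) = −24·(ω_p−ω_c)  ⇒  ω_p−ω_c = −(30/24)·(-13/18) = 65/72
ω_p = 13/18 + 65/72 = 13/8

13/8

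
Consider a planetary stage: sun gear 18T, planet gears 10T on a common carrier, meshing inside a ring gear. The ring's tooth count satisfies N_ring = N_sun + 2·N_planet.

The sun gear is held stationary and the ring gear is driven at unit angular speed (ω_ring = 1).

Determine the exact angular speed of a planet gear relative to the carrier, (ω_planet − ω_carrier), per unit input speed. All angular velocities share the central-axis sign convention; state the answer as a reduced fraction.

171/140

N_ring = 18 + 2·10 = 38
18(ω_s−ω_c) = −38(ω_r−ω_c),  ω_s=0, ω_r=1
18(0−ω_c) = −38(1−ω_c)  ⇒  56ω_c = 38  ⇒  ω_c = 19/28
sun–planet: 18·(0−19/28) = −10·(ω_p−ω_c)  ⇒  ω_p−ω_c = −(18/10)·(-19/28) = 171/140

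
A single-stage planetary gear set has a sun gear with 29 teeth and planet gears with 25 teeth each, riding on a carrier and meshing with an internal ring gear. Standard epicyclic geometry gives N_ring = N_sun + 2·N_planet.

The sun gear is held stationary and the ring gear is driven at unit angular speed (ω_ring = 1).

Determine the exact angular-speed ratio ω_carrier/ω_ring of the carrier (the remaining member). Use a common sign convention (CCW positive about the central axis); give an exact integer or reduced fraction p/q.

N_ring = 29 + 2·25 = 79
29(ω_s−ω_c) = −79(ω_r−ω_c),  ω_s=0, ω_r=1
29(0−ω_c) = −79(1−ω_c)  ⇒  108ω_c = 79  ⇒  ω_c = 79/108
ω_c/ω_r = 79/108

79/108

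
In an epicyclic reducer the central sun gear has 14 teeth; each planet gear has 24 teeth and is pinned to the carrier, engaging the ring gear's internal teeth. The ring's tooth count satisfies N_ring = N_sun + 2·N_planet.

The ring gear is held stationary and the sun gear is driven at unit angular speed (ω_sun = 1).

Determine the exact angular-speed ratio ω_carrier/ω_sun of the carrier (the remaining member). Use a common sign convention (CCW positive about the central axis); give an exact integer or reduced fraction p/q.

N_ring = 14 + 2·24 = 62
14(ω_s−ω_c) = −62(ω_r−ω_c),  ω_r=0, ω_s=1
14(1−ω_c) = −62(0−ω_c)  ⇒  76ω_c = 14  ⇒  ω_c = 7/38
ω_c/ω_s = 7/38

7/38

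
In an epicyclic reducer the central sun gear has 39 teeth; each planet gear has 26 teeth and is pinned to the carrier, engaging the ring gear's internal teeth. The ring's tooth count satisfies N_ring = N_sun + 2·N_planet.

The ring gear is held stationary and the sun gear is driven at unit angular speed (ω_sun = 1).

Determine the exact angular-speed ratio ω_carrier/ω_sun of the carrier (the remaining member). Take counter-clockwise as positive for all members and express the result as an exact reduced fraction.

3/10

N_ring = 39 + 2·26 = 91
39(ω_s−ω_c) = −91(ω_r−ω_c),  ω_r=0, ω_s=1
39(1−ω_c) = −91(0−ω_c)  ⇒  130ω_c = 39  ⇒  ω_c = 3/10
ω_c/ω_s = 3/10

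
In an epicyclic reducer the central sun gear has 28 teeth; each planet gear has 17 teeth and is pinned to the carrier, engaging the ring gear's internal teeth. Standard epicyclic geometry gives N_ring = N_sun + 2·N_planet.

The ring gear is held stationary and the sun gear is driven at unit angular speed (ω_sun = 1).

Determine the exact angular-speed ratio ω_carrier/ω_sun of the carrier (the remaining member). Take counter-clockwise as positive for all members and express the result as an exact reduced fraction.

N_ring = 28 + 2·17 = 62
28(ω_s−ω_c) = −62(ω_r−ω_c),  ω_r=0, ω_s=1
28(1−ω_c) = −62(0−ω_c)  ⇒  90ω_c = 28  ⇒  ω_c = 14/45
ω_c/ω_s = 14/45

14/45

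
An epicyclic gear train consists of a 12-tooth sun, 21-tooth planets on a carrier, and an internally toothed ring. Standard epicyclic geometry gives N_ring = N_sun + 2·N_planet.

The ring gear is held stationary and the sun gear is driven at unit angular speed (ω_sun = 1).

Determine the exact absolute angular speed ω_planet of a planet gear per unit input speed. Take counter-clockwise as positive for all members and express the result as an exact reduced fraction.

N_ring = 12 + 2·21 = 54
12(ω_s−ω_c) = −54(ω_r−ω_c),  ω_r=0, ω_s=1
12(1−ω_c) = −54(0−ω_c)  ⇒  66ω_c = 12  ⇒  ω_c = 2/11
sun–planet: 12·(1−2/11) = −21·(ω_p−ω_c)  ⇒  ω_p−ω_c = −(12/21)·(9/11) = -36/77
ω_p = 2/11 − 36/77 = -2/7

-2/7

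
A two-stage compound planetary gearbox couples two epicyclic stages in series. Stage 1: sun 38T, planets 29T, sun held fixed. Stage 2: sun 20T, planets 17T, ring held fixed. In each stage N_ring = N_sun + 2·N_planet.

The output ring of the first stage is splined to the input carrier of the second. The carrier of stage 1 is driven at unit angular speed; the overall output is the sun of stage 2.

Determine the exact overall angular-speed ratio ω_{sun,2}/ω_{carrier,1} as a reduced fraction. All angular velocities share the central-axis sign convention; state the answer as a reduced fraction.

2479/480

Stage 1: N_ring = 38 + 2·29 = 96
Stage 1: 38(ω_s−ω_c) = −96(ω_r−ω_c),  ω_s=0, ω_c=1
Stage 1: ω_r = 1 − (38/96)(0−1) = 67/48
  ⇒ ω_r¹/ω_c¹ = 67/48
Stage 2: N_ring = 20 + 2·17 = 54
Stage 2: 20(ω_s−ω_c) = −54(ω_r−ω_c),  ω_r=0, ω_c=1
Stage 2: ω_s = 1 − (54/20)(0−1) = 37/10
  ⇒ ω_s²/ω_c² = 37/10
Coupling ω_c² = ω_r¹ ⇒ overall = 67/48 × 37/10 = 2479/480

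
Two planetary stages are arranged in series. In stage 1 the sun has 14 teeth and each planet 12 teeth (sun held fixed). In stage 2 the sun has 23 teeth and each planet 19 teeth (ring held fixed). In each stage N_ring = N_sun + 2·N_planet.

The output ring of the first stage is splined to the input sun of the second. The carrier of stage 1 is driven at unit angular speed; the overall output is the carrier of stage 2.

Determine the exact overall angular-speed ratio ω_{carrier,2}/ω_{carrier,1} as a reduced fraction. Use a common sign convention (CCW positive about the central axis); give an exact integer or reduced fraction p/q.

299/798

Stage 1: N_ring = 14 + 2·12 = 38
Stage 1: 14(ω_s−ω_c) = −38(ω_r−ω_c),  ω_s=0, ω_c=1
Stage 1: ω_r = 1 − (14/38)(0−1) = 26/19
  ⇒ ω_r¹/ω_c¹ = 26/19
Stage 2: N_ring = 23 + 2·19 = 61
Stage 2: 23(ω_s−ω_c) = −61(ω_r−ω_c),  ω_r=0, ω_s=1
Stage 2: 23(1−ω_c) = −61(0−ω_c)  ⇒  84ω_c = 23  ⇒  ω_c = 23/84
  ⇒ ω_c²/ω_s² = 23/84
Coupling ω_s² = ω_r¹ ⇒ overall = 26/19 × 23/84 = 299/798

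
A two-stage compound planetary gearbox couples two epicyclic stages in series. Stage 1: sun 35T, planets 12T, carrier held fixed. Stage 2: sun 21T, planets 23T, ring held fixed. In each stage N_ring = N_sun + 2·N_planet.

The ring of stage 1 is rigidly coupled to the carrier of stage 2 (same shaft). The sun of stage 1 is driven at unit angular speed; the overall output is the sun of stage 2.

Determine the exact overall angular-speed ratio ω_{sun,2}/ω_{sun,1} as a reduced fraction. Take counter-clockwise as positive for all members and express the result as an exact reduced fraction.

-440/177

Stage 1: N_ring = 35 + 2·12 = 59
Stage 1: 35(ω_s−ω_c) = −59(ω_r−ω_c),  ω_c=0, ω_s=1
Stage 1: ω_r = 0 − (35/59)(1−0) = -35/59
  ⇒ ω_r¹/ω_s¹ = -35/59
Stage 2: N_ring = 21 + 2·23 = 67
Stage 2: 21(ω_s−ω_c) = −67(ω_r−ω_c),  ω_r=0, ω_c=1
Stage 2: ω_s = 1 − (67/21)(0−1) = 88/21
  ⇒ ω_s²/ω_c² = 88/21
Coupling ω_c² = ω_r¹ ⇒ overall = -35/59 × 88/21 = -440/177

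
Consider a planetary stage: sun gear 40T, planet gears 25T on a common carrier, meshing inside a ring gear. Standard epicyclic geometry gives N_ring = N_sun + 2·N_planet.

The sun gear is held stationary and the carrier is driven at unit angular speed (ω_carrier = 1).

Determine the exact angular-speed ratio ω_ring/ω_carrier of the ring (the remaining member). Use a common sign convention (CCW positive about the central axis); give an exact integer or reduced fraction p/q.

13/9

N_ring = 40 + 2·25 = 90
40(ω_s−ω_c) = −90(ω_r−ω_c),  ω_s=0, ω_c=1
ω_r = 1 − (40/90)(0−1) = 13/9
ω_r/ω_c = 13/9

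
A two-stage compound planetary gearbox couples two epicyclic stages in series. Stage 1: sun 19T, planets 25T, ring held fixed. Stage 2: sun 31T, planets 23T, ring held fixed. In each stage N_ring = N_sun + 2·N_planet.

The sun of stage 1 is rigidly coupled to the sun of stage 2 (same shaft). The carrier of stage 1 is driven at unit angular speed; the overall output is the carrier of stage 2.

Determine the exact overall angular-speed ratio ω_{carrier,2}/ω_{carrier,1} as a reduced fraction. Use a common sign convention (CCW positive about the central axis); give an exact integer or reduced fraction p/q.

682/513

Stage 1: N_ring = 19 + 2·25 = 69
Stage 1: 19(ω_s−ω_c) = −69(ω_r−ω_c),  ω_r=0, ω_c=1
Stage 1: ω_s = 1 − (69/19)(0−1) = 88/19
  ⇒ ω_s¹/ω_c¹ = 88/19
Stage 2: N_ring = 31 + 2·23 = 77
Stage 2: 31(ω_s−ω_c) = −77(ω_r−ω_c),  ω_r=0, ω_s=1
Stage 2: 31(1−ω_c) = −77(0−ω_c)  ⇒  108ω_c = 31  ⇒  ω_c = 31/108
  ⇒ ω_c²/ω_s² = 31/108
Coupling ω_s² = ω_s¹ ⇒ overall = 88/19 × 31/108 = 682/513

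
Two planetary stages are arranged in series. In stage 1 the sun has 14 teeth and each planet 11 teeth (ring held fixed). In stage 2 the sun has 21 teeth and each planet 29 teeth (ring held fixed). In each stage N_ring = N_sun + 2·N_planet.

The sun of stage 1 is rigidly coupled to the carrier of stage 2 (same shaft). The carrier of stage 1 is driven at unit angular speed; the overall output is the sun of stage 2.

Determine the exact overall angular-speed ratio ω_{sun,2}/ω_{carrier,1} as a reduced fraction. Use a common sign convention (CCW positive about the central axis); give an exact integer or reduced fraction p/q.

2500/147

Stage 1: N_ring = 14 + 2·11 = 36
Stage 1: 14(ω_s−ω_c) = −36(ω_r−ω_c),  ω_r=0, ω_c=1
Stage 1: ω_s = 1 − (36/14)(0−1) = 25/7
  ⇒ ω_s¹/ω_c¹ = 25/7
Stage 2: N_ring = 21 + 2·29 = 79
Stage 2: 21(ω_s−ω_c) = −79(ω_r−ω_c),  ω_r=0, ω_c=1
Stage 2: ω_s = 1 − (79/21)(0−1) = 100/21
  ⇒ ω_s²/ω_c² = 100/21
Coupling ω_c² = ω_s¹ ⇒ overall = 25/7 × 100/21 = 2500/147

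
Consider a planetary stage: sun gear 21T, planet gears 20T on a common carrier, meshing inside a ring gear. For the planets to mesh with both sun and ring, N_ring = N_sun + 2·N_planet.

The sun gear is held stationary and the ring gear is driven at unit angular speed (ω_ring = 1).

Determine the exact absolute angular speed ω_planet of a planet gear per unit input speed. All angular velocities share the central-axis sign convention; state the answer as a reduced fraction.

N_ring = 21 + 2·20 = 61
21(ω_s−ω_c) = −61(ω_r−ω_c),  ω_s=0, ω_r=1
21(0−ω_c) = −61(1−ω_c)  ⇒  82ω_c = 61  ⇒  ω_c = 61/82
sun–planet: 21·(0−61/82) = −20·(ω_p−ω_c)  ⇒  ω_p−ω_c = −(21/20)·(-61/82) = 1281/1640
ω_p = 61/82 + 1281/1640 = 61/40

61/40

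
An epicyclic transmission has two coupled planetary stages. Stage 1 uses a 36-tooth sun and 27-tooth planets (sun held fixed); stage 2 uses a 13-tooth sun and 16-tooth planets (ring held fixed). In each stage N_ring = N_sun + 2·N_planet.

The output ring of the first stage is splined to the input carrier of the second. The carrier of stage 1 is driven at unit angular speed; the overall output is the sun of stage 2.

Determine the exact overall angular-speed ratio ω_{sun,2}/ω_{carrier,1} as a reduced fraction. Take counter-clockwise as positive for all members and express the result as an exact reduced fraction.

406/65

Stage 1: N_ring = 36 + 2·27 = 90
Stage 1: 36(ω_s−ω_c) = −90(ω_r−ω_c),  ω_s=0, ω_c=1
Stage 1: ω_r = 1 − (36/90)(0−1) = 7/5
  ⇒ ω_r¹/ω_c¹ = 7/5
Stage 2: N_ring = 13 + 2·16 = 45
Stage 2: 13(ω_s−ω_c) = −45(ω_r−ω_c),  ω_r=0, ω_c=1
Stage 2: ω_s = 1 − (45/13)(0−1) = 58/13
  ⇒ ω_s²/ω_c² = 58/13
Coupling ω_c² = ω_r¹ ⇒ overall = 7/5 × 58/13 = 406/65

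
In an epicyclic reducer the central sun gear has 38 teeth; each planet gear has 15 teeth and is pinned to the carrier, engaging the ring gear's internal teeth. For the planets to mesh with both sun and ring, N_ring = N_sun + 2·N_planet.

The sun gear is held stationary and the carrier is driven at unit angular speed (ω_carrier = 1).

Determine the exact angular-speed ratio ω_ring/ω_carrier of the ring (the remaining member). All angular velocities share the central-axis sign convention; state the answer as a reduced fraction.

N_ring = 38 + 2·15 = 68
38(ω_s−ω_c) = −68(ω_r−ω_c),  ω_s=0, ω_c=1
ω_r = 1 − (38/68)(0−1) = 53/34
ω_r/ω_c = 53/34

53/34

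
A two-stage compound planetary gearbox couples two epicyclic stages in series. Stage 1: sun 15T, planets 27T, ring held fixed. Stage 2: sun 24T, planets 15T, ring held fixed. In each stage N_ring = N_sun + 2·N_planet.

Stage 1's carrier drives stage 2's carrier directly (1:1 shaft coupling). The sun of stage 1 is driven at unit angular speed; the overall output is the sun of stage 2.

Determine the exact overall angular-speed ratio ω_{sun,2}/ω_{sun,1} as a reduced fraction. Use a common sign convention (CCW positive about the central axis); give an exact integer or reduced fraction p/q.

Stage 1: N_ring = 15 + 2·27 = 69
Stage 1: 15(ω_s−ω_c) = −69(ω_r−ω_c),  ω_r=0, ω_s=1
Stage 1: 15(1−ω_c) = −69(0−ω_c)  ⇒  84ω_c = 15  ⇒  ω_c = 5/28
  ⇒ ω_c¹/ω_s¹ = 5/28
Stage 2: N_ring = 24 + 2·15 = 54
Stage 2: 24(ω_s−ω_c) = −54(ω_r−ω_c),  ω_r=0, ω_c=1
Stage 2: ω_s = 1 − (54/24)(0−1) = 13/4
  ⇒ ω_s²/ω_c² = 13/4
Coupling ω_c² = ω_c¹ ⇒ overall = 5/28 × 13/4 = 65/112

65/112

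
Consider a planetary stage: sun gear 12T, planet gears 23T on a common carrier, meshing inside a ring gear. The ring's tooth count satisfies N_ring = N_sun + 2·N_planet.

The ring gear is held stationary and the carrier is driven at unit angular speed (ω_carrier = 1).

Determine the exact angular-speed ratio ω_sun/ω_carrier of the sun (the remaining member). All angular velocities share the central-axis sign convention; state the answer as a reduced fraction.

35/6

N_ring = 12 + 2·23 = 58
12(ω_s−ω_c) = −58(ω_r−ω_c),  ω_r=0, ω_c=1
ω_s = 1 − (58/12)(0−1) = 35/6
ω_s/ω_c = 35/6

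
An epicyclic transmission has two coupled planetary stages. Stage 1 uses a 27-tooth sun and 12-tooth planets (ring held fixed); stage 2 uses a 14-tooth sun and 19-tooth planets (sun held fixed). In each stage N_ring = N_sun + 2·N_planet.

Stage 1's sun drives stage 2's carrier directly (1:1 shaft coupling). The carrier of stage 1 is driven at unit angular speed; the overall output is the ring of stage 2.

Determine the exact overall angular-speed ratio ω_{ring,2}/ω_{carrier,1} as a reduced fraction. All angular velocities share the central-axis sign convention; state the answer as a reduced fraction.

11/3

Stage 1: N_ring = 27 + 2·12 = 51
Stage 1: 27(ω_s−ω_c) = −51(ω_r−ω_c),  ω_r=0, ω_c=1
Stage 1: ω_s = 1 − (51/27)(0−1) = 26/9
  ⇒ ω_s¹/ω_c¹ = 26/9
Stage 2: N_ring = 14 + 2·19 = 52
Stage 2: 14(ω_s−ω_c) = −52(ω_r−ω_c),  ω_s=0, ω_c=1
Stage 2: ω_r = 1 − (14/52)(0−1) = 33/26
  ⇒ ω_r²/ω_c² = 33/26
Coupling ω_c² = ω_s¹ ⇒ overall = 26/9 × 33/26 = 11/3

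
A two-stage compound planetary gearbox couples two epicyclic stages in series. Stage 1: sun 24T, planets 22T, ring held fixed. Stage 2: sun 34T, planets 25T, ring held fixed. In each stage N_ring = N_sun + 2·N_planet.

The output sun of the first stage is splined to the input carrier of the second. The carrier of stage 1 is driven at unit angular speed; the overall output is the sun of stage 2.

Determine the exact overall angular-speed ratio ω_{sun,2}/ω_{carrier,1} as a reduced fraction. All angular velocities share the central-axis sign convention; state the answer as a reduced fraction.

Stage 1: N_ring = 24 + 2·22 = 68
Stage 1: 24(ω_s−ω_c) = −68(ω_r−ω_c),  ω_r=0, ω_c=1
Stage 1: ω_s = 1 − (68/24)(0−1) = 23/6
  ⇒ ω_s¹/ω_c¹ = 23/6
Stage 2: N_ring = 34 + 2·25 = 84
Stage 2: 34(ω_s−ω_c) = −84(ω_r−ω_c),  ω_r=0, ω_c=1
Stage 2: ω_s = 1 − (84/34)(0−1) = 59/17
  ⇒ ω_s²/ω_c² = 59/17
Coupling ω_c² = ω_s¹ ⇒ overall = 23/6 × 59/17 = 1357/102

1357/102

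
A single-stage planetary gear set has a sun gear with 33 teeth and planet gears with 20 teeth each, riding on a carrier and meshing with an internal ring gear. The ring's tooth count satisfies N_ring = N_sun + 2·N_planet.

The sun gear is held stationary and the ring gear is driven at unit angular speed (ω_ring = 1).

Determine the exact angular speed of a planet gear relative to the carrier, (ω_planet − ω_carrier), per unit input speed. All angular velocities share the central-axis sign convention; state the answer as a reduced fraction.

2409/2120

N_ring = 33 + 2·20 = 73
33(ω_s−ω_c) = −73(ω_r−ω_c),  ω_s=0, ω_r=1
33(0−ω_c) = −73(1−ω_c)  ⇒  106ω_c = 73  ⇒  ω_c = 73/106
sun–planet: 33·(0−73/106) = −20·(ω_p−ω_c)  ⇒  ω_p−ω_c = −(33/20)·(-73/106) = 2409/2120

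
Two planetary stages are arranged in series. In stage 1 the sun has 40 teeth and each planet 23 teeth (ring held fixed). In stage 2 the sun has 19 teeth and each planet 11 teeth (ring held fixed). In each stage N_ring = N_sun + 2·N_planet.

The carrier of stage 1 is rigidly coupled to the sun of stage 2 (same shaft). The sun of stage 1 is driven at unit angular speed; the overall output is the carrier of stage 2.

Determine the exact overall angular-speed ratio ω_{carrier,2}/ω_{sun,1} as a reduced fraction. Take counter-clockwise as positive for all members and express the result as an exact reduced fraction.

19/189

Stage 1: N_ring = 40 + 2·23 = 86
Stage 1: 40(ω_s−ω_c) = −86(ω_r−ω_c),  ω_r=0, ω_s=1
Stage 1: 40(1−ω_c) = −86(0−ω_c)  ⇒  126ω_c = 40  ⇒  ω_c = 20/63
  ⇒ ω_c¹/ω_s¹ = 20/63
Stage 2: N_ring = 19 + 2·11 = 41
Stage 2: 19(ω_s−ω_c) = −41(ω_r−ω_c),  ω_r=0, ω_s=1
Stage 2: 19(1−ω_c) = −41(0−ω_c)  ⇒  60ω_c = 19  ⇒  ω_c = 19/60
  ⇒ ω_c²/ω_s² = 19/60
Coupling ω_s² = ω_c¹ ⇒ overall = 20/63 × 19/60 = 19/189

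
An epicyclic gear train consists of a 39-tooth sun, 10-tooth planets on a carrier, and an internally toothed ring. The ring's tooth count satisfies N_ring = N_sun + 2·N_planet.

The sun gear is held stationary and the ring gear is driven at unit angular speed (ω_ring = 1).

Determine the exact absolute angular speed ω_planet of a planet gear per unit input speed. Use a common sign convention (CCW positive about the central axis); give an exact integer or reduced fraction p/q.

59/20

N_ring = 39 + 2·10 = 59
39(ω_s−ω_c) = −59(ω_r−ω_c),  ω_s=0, ω_r=1
39(0−ω_c) = −59(1−ω_c)  ⇒  98ω_c = 59  ⇒  ω_c = 59/98
sun–planet: 39·(0−59/98) = −10·(ω_p−ω_c)  ⇒  ω_p−ω_c = −(39/10)·(-59/98) = 2301/980
ω_p = 59/98 + 2301/980 = 59/20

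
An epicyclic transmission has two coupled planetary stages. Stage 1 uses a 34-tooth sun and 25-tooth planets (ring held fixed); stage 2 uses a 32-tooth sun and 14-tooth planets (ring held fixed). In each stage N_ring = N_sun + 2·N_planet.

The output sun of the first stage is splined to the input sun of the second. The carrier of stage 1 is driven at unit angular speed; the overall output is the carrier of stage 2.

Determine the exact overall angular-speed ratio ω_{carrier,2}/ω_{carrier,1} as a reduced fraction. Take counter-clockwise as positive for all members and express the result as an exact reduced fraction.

472/391

Stage 1: N_ring = 34 + 2·25 = 84
Stage 1: 34(ω_s−ω_c) = −84(ω_r−ω_c),  ω_r=0, ω_c=1
Stage 1: ω_s = 1 − (84/34)(0−1) = 59/17
  ⇒ ω_s¹/ω_c¹ = 59/17
Stage 2: N_ring = 32 + 2·14 = 60
Stage 2: 32(ω_s−ω_c) = −60(ω_r−ω_c),  ω_r=0, ω_s=1
Stage 2: 32(1−ω_c) = −60(0−ω_c)  ⇒  92ω_c = 32  ⇒  ω_c = 8/23
  ⇒ ω_c²/ω_s² = 8/23
Coupling ω_s² = ω_s¹ ⇒ overall = 59/17 × 8/23 = 472/391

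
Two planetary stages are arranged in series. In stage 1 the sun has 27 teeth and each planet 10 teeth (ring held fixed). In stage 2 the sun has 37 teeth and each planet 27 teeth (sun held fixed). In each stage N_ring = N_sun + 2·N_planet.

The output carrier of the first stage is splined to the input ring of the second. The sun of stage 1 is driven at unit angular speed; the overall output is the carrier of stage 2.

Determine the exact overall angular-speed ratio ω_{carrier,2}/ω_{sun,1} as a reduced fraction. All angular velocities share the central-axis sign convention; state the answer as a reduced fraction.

2457/9472

Stage 1: N_ring = 27 + 2·10 = 47
Stage 1: 27(ω_s−ω_c) = −47(ω_r−ω_c),  ω_r=0, ω_s=1
Stage 1: 27(1−ω_c) = −47(0−ω_c)  ⇒  74ω_c = 27  ⇒  ω_c = 27/74
  ⇒ ω_c¹/ω_s¹ = 27/74
Stage 2: N_ring = 37 + 2·27 = 91
Stage 2: 37(ω_s−ω_c) = −91(ω_r−ω_c),  ω_s=0, ω_r=1
Stage 2: 37(0−ω_c) = −91(1−ω_c)  ⇒  128ω_c = 91  ⇒  ω_c = 91/128
  ⇒ ω_c²/ω_r² = 91/128
Coupling ω_r² = ω_c¹ ⇒ overall = 27/74 × 91/128 = 2457/9472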